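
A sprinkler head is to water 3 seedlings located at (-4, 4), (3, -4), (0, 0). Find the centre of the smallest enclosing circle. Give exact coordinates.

Call the three points A, B, C in the order given.
Side lengths²: AB² = 113, AC² = 32, BC² = 25.
Since AB² = 113 ≥ 32 + 25 = 57, the angle opposite AB is not acute, so the smallest enclosing circle has AB as diameter.
Centre = midpoint of AB = (-0.5, 0), r² = 113/4 = 28.25.
Centre = (-0.5, 0).

(-0.5, 0)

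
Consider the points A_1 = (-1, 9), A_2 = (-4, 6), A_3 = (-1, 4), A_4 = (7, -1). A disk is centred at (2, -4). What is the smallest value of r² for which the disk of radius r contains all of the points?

178

The required radius is the distance from (2, -4) to the farthest point.
Squared distances: 178, 136, 73, 34.
Maximum is 178, attained at A_1.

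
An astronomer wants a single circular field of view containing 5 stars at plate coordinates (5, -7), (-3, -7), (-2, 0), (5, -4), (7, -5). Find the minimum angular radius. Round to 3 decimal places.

5.459

A smallest enclosing disk is always determined by at most three of the input points on its boundary.
The minimum enclosing circle is determined by three boundary points: (-3, -7), (-2, 0), (7, -5).
Their circumcentre is (55/34, -139/34) with r² = 17225/578.
The farthest remaining point (5, -7) is at distance² 11513/578 ≤ 17225/578.
r = √(17225/578) ≈ 5.459.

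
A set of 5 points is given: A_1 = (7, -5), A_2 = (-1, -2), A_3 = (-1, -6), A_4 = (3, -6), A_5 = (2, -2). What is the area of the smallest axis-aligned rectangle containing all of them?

32

x ranges over [-1, 7], width 8.
y ranges over [-6, -2], height 4.
Area = 8 × 4 = 32.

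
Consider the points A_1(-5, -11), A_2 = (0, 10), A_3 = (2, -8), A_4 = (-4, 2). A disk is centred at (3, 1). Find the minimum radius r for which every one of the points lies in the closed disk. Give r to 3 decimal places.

14.422

The required radius is the distance from (3, 1) to the farthest point.
Squared distances: 208, 90, 82, 50.
Maximum is 208, attained at A_1.
r = √208 ≈ 14.422.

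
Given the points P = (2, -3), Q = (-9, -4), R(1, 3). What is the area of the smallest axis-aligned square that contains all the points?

121

The bounding box has width 11 and height 7.
An axis-aligned square enclosing the set must have side ≥ max(width, height).
So the minimum side is max(11, 7) = 11.
Area = 11² = 121.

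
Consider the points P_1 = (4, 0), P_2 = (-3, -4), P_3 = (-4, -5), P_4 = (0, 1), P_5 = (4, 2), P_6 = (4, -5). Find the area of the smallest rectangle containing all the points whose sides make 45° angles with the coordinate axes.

In coordinates u = x + y, v = x − y the rectangle is axis-aligned; the map (x,y)→(u,v) scales areas by 2.
u-values: 4, -7, -9, 1, 6, -1; range = 6 − (-9) = 15.
v-values: 4, 1, 1, -1, 2, 9; range = 9 − (-1) = 10.
Area = (15 × 10) / 2 = 75.

75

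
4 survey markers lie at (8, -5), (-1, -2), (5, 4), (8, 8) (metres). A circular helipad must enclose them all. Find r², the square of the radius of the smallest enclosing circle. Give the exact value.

The minimum enclosing circle is determined by three boundary points: (8, -5), (-1, -2), (8, 8).
Their circumcentre is (31/6, 1.5) with r² = 905/18.
The farthest remaining point (5, 4) is at distance² 113/18 ≤ 905/18.

905/18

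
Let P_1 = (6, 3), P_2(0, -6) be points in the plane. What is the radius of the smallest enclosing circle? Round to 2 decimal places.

5.41

The smallest circle enclosing two points has them as diameter endpoints.
Centre = midpoint = (3, -1.5); r² = |P_1P_2|²/4 = 117/4 = 29.25.
r = √(29.25) ≈ 5.41.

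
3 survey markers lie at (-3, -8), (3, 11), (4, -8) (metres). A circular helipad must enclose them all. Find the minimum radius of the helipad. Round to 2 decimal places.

Call the three points A, B, C in the order given.
Side lengths²: AB² = 397, AC² = 49, BC² = 362.
Since AB² = 397 < 362 + 49 = 411, the triangle is acute, so the smallest enclosing circle is the circumcircle.
Circumcentre = (0.5, 51/38), r² = 71857/722.
r = √(71857/722) ≈ 9.98.

9.98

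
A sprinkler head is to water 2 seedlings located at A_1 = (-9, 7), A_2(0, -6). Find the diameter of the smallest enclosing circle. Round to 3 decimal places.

The smallest circle enclosing two points has them as diameter endpoints.
Centre = midpoint = (-4.5, 0.5); r² = |A_1A_2|²/4 = 250/4 = 62.5.
Diameter = 2r = 2√(62.5) ≈ 15.811.

15.811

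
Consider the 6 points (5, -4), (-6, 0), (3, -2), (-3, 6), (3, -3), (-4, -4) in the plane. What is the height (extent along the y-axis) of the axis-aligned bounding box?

max y = 6, min y = -4, so height = 10.

10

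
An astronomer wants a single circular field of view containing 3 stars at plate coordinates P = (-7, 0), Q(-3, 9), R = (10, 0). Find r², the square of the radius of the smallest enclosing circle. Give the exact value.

12125/162

Side lengths²: PQ² = 97, PR² = 289, QR² = 250.
Since PR² = 289 < 250 + 97 = 347, the triangle is acute, so the smallest enclosing circle is the circumcircle.
Circumcentre = (1.5, 29/18), r² = 12125/162.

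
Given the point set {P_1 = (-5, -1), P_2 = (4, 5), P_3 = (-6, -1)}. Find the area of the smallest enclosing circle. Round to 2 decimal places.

Side lengths²: P_1P_2² = 117, P_1P_3² = 1, P_2P_3² = 136.
Since P_2P_3² = 136 ≥ 117 + 1 = 118, the angle opposite P_2P_3 is not acute, so the smallest enclosing circle has P_2P_3 as diameter.
Centre = midpoint of P_2P_3 = (-1, 2), r² = 136/4 = 34.
Area = π·r² = π·34 ≈ 106.81.

106.81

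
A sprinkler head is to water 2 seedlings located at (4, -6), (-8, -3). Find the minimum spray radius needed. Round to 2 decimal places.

The smallest circle enclosing two points has them as diameter endpoints.
Centre = midpoint = (-2, -4.5); r² = |(4, -6)−(-8, -3)|²/4 = 153/4 = 38.25.
r = √(38.25) ≈ 6.18.

6.18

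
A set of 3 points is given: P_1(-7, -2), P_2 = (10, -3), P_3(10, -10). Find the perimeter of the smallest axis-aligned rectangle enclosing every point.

50

Width = max x − min x = 10 − (-7) = 17.
Height = max y − min y = -2 − (-10) = 8.
Perimeter = 2(17 + 8) = 50.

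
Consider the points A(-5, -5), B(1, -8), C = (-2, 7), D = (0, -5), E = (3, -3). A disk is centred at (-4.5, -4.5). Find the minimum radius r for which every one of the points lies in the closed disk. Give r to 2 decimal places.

11.77

The required radius is the distance from (-4.5, -4.5) to the farthest point.
Squared distances: 0.5, 42.5, 138.5, 20.5, 58.5.
Maximum is 138.5, attained at C.
r = √(138.5) ≈ 11.77.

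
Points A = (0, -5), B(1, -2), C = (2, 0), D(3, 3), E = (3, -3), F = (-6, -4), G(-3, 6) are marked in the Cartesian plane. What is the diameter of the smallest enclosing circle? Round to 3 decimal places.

The minimum enclosing circle is determined by three boundary points: E, F, G.
Their circumcentre is (-111/58, 13/58) with r² = 58097/1682.
The farthest remaining point D is at distance² 53573/1682 ≤ 58097/1682.
Diameter = 2r = 2√(58097/1682) ≈ 11.754.

11.754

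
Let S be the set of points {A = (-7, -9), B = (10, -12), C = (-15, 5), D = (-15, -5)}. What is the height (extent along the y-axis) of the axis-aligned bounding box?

max y = 5, min y = -12, so height = 17.

17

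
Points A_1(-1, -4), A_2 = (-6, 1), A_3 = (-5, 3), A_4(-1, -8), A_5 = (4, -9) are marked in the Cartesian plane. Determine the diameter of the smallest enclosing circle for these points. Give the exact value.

15

The minimum enclosing circle of a finite set is fixed by two of the points (as a diameter) or three (as a circumcircle).
The farthest pair is A_3–A_5 with squared distance 225. The circle on this segment as diameter has centre (-0.5, -3) and r² = 225/4 = 56.25.
Check A_1: distance² to centre = 1.25 ≤ 56.25, so it lies inside.
All remaining points lie in this disk, and no smaller disk contains both endpoints, so this is the minimum enclosing circle.
Diameter = 2r = 2√(56.25) = 15.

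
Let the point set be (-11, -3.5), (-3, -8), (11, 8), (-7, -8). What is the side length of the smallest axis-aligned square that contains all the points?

The bounding box has width 22 and height 16.
An axis-aligned square enclosing the set must have side ≥ max(width, height).
So the minimum side is max(22, 16) = 22.

22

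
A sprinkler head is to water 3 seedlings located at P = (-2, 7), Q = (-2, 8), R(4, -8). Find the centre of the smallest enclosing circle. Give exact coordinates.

(1, 0)

Side lengths²: PQ² = 1, PR² = 261, QR² = 292.
Since QR² = 292 ≥ 261 + 1 = 262, the angle opposite QR is not acute, so the smallest enclosing circle has QR as diameter.
Centre = midpoint of QR = (1, 0), r² = 292/4 = 73.
Centre = (1, 0).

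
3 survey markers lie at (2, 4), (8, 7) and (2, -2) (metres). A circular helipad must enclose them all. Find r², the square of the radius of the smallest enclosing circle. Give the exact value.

29.25

Call the three points A, B, C in the order given.
Side lengths²: AB² = 45, AC² = 36, BC² = 117.
Since BC² = 117 ≥ 45 + 36 = 81, the angle opposite BC is not acute, so the smallest enclosing circle has BC as diameter.
Centre = midpoint of BC = (5, 2.5), r² = 117/4 = 29.25.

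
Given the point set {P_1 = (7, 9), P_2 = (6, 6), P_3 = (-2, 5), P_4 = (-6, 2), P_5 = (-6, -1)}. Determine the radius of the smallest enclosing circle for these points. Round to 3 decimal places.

8.201

By Welzl's lemma the MEC is supported by two points (diametrically opposite) or three points (on a circumcircle).
The farthest pair is P_1–P_5 with squared distance 269. The circle on this segment as diameter has centre (0.5, 4) and r² = 269/4 = 67.25.
Check P_2: distance² to centre = 34.25 ≤ 67.25, so it lies inside.
All remaining points lie in this disk, and no smaller disk contains both endpoints, so this is the minimum enclosing circle.
r = √(67.25) ≈ 8.201.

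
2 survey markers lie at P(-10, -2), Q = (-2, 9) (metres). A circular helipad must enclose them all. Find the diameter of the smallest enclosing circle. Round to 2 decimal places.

The smallest circle enclosing two points has them as diameter endpoints.
Centre = midpoint = (-6, 3.5); r² = |PQ|²/4 = 185/4 = 46.25.
Diameter = 2r = 2√(46.25) ≈ 13.60.

13.60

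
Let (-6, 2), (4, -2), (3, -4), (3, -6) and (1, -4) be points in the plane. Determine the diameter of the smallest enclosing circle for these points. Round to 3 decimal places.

12.042

The minimum enclosing circle of a finite set is fixed by two of the points (as a diameter) or three (as a circumcircle).
The farthest pair is (-6, 2)–(3, -6) with squared distance 145. The circle on this segment as diameter has centre (-1.5, -2) and r² = 145/4 = 36.25.
Check (4, -2): distance² to centre = 30.25 ≤ 36.25, so it lies inside.
All remaining points lie in this disk, and no smaller disk contains both endpoints, so this is the minimum enclosing circle.
Diameter = 2r = 2√(36.25) ≈ 12.042.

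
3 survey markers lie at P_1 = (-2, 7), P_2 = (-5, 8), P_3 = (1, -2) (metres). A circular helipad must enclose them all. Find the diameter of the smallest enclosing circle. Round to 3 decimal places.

11.662

Side lengths²: P_1P_2² = 10, P_1P_3² = 90, P_2P_3² = 136.
Since P_2P_3² = 136 ≥ 90 + 10 = 100, the angle opposite P_2P_3 is not acute, so the smallest enclosing circle has P_2P_3 as diameter.
Centre = midpoint of P_2P_3 = (-2, 3), r² = 136/4 = 34.
Diameter = 2r = 2√34 ≈ 11.662.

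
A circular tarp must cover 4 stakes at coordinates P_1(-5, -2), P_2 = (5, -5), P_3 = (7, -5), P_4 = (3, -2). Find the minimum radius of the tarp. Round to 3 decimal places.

The farthest pair is P_1–P_3 with squared distance 153. The circle on this segment as diameter has centre (1, -3.5) and r² = 153/4 = 38.25.
Check P_2: distance² to centre = 18.25 ≤ 38.25, so it lies inside.
All remaining points lie in this disk, and no smaller disk contains both endpoints, so this is the minimum enclosing circle.
r = √(38.25) ≈ 6.185.

6.185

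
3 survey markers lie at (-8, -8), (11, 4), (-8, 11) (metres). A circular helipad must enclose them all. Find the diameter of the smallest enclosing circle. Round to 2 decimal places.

23.95

Call the three points A, B, C in the order given.
Side lengths²: AB² = 505, AC² = 361, BC² = 410.
Since AB² = 505 < 410 + 361 = 771, the triangle is acute, so the smallest enclosing circle is the circumcircle.
Circumcentre = (-27/38, 1.5), r² = 103525/722.
Diameter = 2r = 2√(103525/722) ≈ 23.95.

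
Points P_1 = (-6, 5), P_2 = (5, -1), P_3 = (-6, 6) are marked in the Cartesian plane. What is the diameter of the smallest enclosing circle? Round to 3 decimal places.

13.038

Side lengths²: P_1P_2² = 157, P_1P_3² = 1, P_2P_3² = 170.
Since P_2P_3² = 170 ≥ 157 + 1 = 158, the angle opposite P_2P_3 is not acute, so the smallest enclosing circle has P_2P_3 as diameter.
Centre = midpoint of P_2P_3 = (-0.5, 2.5), r² = 170/4 = 42.5.
Diameter = 2r = 2√(42.5) ≈ 13.038.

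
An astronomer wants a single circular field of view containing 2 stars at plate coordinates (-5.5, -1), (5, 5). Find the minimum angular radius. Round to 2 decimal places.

6.05

The smallest circle enclosing two points has them as diameter endpoints.
Centre = midpoint = (-0.25, 2); r² = |(-5.5, -1)−(5, 5)|²/4 = 146.25/4 = 36.5625.
r = √(36.5625) ≈ 6.05.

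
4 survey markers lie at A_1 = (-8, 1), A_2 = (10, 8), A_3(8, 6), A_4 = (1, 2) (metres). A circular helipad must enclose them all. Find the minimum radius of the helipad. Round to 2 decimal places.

By Welzl's lemma the MEC is supported by two points (diametrically opposite) or three points (on a circumcircle).
The farthest pair is A_1–A_2 with squared distance 373. The circle on this segment as diameter has centre (1, 4.5) and r² = 373/4 = 93.25.
Check A_3: distance² to centre = 51.25 ≤ 93.25, so it lies inside.
All remaining points lie in this disk, and no smaller disk contains both endpoints, so this is the minimum enclosing circle.
r = √(93.25) ≈ 9.66.

9.66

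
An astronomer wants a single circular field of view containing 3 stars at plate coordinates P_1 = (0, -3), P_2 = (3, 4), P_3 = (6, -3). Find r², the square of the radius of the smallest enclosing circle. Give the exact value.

841/49

Side lengths²: P_1P_2² = 58, P_1P_3² = 36, P_2P_3² = 58.
Since P_2P_3² = 58 < 58 + 36 = 94, the triangle is acute, so the smallest enclosing circle is the circumcircle.
Circumcentre = (3, -1/7), r² = 841/49.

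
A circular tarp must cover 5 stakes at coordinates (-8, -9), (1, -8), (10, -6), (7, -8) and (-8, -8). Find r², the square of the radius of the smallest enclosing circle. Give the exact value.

By Welzl's lemma the MEC is supported by two points (diametrically opposite) or three points (on a circumcircle).
The farthest pair is (-8, -9)–(10, -6) with squared distance 333. The circle on this segment as diameter has centre (1, -7.5) and r² = 333/4 = 83.25.
Check (1, -8): distance² to centre = 0.25 ≤ 83.25, so it lies inside.
All remaining points lie in this disk, and no smaller disk contains both endpoints, so this is the minimum enclosing circle.

83.25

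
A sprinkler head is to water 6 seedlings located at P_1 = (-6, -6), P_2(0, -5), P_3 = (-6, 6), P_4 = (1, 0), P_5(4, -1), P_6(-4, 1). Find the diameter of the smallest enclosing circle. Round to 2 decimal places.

By Welzl's lemma the MEC is supported by two points (diametrically opposite) or three points (on a circumcircle).
The minimum enclosing circle is determined by three boundary points: P_1, P_3, P_5.
Their circumcentre is (-2.75, 0) with r² = 46.5625.
The farthest remaining point P_2 is at distance² 32.5625 ≤ 46.5625.
Diameter = 2r = 2√(46.5625) ≈ 13.65.

13.65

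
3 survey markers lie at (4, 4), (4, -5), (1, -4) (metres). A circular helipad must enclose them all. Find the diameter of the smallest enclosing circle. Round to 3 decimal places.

Call the three points A, B, C in the order given.
Side lengths²: AB² = 81, AC² = 73, BC² = 10.
Since AB² = 81 < 73 + 10 = 83, the triangle is acute, so the smallest enclosing circle is the circumcircle.
Circumcentre = (23/6, -0.5), r² = 365/18.
Diameter = 2r = 2√(365/18) ≈ 9.006.

9.006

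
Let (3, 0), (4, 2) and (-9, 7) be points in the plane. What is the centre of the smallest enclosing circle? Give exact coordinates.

Call the three points A, B, C in the order given.
Side lengths²: AB² = 5, AC² = 193, BC² = 194.
Since BC² = 194 < 193 + 5 = 198, the triangle is acute, so the smallest enclosing circle is the circumcircle.
Circumcentre = (-165/62, 253/62), r² = 93605/1922.
Centre = (-165/62, 253/62).

(-165/62, 253/62)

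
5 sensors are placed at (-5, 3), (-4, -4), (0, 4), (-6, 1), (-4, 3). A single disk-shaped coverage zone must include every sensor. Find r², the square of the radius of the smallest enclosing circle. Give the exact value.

A smallest enclosing disk is always determined by at most three of the input points on its boundary.
The farthest pair is (-4, -4)–(0, 4) with squared distance 80. The circle on this segment as diameter has centre (-2, 0) and r² = 80/4 = 20.
Check (-5, 3): distance² to centre = 18 ≤ 20, so it lies inside.
All remaining points lie in this disk, and no smaller disk contains both endpoints, so this is the minimum enclosing circle.

20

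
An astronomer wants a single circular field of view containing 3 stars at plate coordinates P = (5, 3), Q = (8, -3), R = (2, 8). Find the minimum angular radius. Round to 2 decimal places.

6.26

Side lengths²: PQ² = 45, PR² = 34, QR² = 157.
Since QR² = 157 ≥ 45 + 34 = 79, the angle opposite QR is not acute, so the smallest enclosing circle has QR as diameter.
Centre = midpoint of QR = (5, 2.5), r² = 157/4 = 39.25.
r = √(39.25) ≈ 6.26.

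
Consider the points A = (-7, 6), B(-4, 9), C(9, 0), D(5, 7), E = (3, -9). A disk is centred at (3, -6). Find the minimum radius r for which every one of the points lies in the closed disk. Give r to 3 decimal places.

The required radius is the distance from (3, -6) to the farthest point.
Squared distances: 244, 274, 72, 173, 9.
Maximum is 274, attained at B.
r = √274 ≈ 16.553.

16.553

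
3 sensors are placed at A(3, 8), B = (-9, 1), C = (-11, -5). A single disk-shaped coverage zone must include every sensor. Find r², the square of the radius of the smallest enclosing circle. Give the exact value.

91.25

Side lengths²: AB² = 193, AC² = 365, BC² = 40.
Since AC² = 365 ≥ 193 + 40 = 233, the angle opposite AC is not acute, so the smallest enclosing circle has AC as diameter.
Centre = midpoint of AC = (-4, 1.5), r² = 365/4 = 91.25.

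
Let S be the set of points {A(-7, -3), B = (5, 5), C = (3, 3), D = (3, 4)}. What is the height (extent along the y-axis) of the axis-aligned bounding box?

8

max y = 5, min y = -3, so height = 8.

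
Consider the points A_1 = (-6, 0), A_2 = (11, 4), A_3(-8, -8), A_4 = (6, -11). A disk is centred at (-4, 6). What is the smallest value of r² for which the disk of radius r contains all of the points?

389

The required radius is the distance from (-4, 6) to the farthest point.
Squared distances: 40, 229, 212, 389.
Maximum is 389, attained at A_4.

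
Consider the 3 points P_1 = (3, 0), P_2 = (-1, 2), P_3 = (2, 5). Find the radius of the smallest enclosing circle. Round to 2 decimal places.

Side lengths²: P_1P_2² = 20, P_1P_3² = 26, P_2P_3² = 18.
Since P_1P_3² = 26 < 20 + 18 = 38, the triangle is acute, so the smallest enclosing circle is the circumcircle.
Circumcentre = (5/3, 7/3), r² = 65/9.
r = √(65/9) ≈ 2.69.

2.69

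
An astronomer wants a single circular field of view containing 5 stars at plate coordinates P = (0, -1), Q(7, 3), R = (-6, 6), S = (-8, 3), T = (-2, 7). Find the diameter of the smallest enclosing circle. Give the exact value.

The farthest pair is Q–S with squared distance 225. The circle on this segment as diameter has centre (-0.5, 3) and r² = 225/4 = 56.25.
Check P: distance² to centre = 16.25 ≤ 56.25, so it lies inside.
All remaining points lie in this disk, and no smaller disk contains both endpoints, so this is the minimum enclosing circle.
Diameter = 2r = 2√(56.25) = 15.

15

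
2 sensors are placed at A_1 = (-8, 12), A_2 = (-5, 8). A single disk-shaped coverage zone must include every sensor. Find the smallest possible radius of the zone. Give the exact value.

The smallest circle enclosing two points has them as diameter endpoints.
Centre = midpoint = (-6.5, 10); r² = |A_1A_2|²/4 = 25/4 = 6.25.
r = √(6.25) = 2.5.

2.5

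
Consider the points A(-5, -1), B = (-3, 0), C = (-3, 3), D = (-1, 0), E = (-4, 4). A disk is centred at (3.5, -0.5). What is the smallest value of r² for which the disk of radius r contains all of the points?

76.5

The required radius is the distance from (3.5, -0.5) to the farthest point.
Squared distances: 72.5, 42.5, 54.5, 20.5, 76.5.
Maximum is 76.5, attained at E.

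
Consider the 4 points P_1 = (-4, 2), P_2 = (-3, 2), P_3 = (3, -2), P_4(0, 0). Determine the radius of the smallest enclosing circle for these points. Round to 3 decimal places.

By Welzl's lemma the MEC is supported by two points (diametrically opposite) or three points (on a circumcircle).
The farthest pair is P_1–P_3 with squared distance 65. The circle on this segment as diameter has centre (-0.5, 0) and r² = 65/4 = 16.25.
Check P_2: distance² to centre = 10.25 ≤ 16.25, so it lies inside.
All remaining points lie in this disk, and no smaller disk contains both endpoints, so this is the minimum enclosing circle.
r = √(16.25) ≈ 4.031.

4.031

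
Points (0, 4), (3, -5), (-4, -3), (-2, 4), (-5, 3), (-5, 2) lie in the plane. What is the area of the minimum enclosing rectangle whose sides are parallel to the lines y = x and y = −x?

88

In coordinates u = x + y, v = x − y the rectangle is axis-aligned; the map (x,y)→(u,v) scales areas by 2.
u-values: 4, -2, -7, 2, -2, -3; range = 4 − (-7) = 11.
v-values: -4, 8, -1, -6, -8, -7; range = 8 − (-8) = 16.
Area = (11 × 16) / 2 = 88.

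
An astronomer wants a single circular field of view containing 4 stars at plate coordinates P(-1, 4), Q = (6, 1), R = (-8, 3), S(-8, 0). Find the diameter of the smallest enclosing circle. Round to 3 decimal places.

14.178

By Welzl's lemma the MEC is supported by two points (diametrically opposite) or three points (on a circumcircle).
The minimum enclosing circle is determined by three boundary points: Q, R, S.
Their circumcentre is (-15/14, 1.5) with r² = 4925/98.
The farthest remaining point P is at distance² 613/98 ≤ 4925/98.
Diameter = 2r = 2√(4925/98) ≈ 14.178.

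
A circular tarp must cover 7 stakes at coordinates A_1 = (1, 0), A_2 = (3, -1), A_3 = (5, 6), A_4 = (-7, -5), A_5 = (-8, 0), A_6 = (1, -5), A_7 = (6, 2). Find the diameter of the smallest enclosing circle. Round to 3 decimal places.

By Welzl's lemma the MEC is supported by two points (diametrically opposite) or three points (on a circumcircle).
The farthest pair is A_3–A_4 with squared distance 265. The circle on this segment as diameter has centre (-1, 0.5) and r² = 265/4 = 66.25.
Check A_1: distance² to centre = 4.25 ≤ 66.25, so it lies inside.
All remaining points lie in this disk, and no smaller disk contains both endpoints, so this is the minimum enclosing circle.
Diameter = 2r = 2√(66.25) ≈ 16.279.

16.279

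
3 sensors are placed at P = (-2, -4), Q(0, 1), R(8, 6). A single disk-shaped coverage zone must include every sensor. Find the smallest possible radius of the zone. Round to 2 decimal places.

7.07

Side lengths²: PQ² = 29, PR² = 200, QR² = 89.
Since PR² = 200 ≥ 89 + 29 = 118, the angle opposite PR is not acute, so the smallest enclosing circle has PR as diameter.
Centre = midpoint of PR = (3, 1), r² = 200/4 = 50.
r = √50 ≈ 7.07.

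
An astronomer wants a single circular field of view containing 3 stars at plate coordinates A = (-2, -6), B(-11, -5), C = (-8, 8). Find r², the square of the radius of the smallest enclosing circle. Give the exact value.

105821/1800

Side lengths²: AB² = 82, AC² = 232, BC² = 178.
Since AC² = 232 < 178 + 82 = 260, the triangle is acute, so the smallest enclosing circle is the circumcircle.
Circumcentre = (-349/60, 0.65), r² = 105821/1800.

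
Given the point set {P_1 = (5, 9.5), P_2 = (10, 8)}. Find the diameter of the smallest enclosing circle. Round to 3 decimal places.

The smallest circle enclosing two points has them as diameter endpoints.
Centre = midpoint = (7.5, 8.75); r² = |P_1P_2|²/4 = 27.25/4 = 6.8125.
Diameter = 2r = 2√(6.8125) ≈ 5.220.

5.220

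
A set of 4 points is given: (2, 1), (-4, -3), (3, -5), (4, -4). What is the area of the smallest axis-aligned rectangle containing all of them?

x ranges over [-4, 4], width 8.
y ranges over [-5, 1], height 6.
Area = 8 × 6 = 48.

48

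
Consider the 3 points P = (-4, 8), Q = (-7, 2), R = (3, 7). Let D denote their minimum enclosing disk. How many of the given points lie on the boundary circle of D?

2

Side lengths²: PQ² = 45, PR² = 50, QR² = 125.
Since QR² = 125 ≥ 50 + 45 = 95, the angle opposite QR is not acute, so the smallest enclosing circle has QR as diameter.
Centre = midpoint of QR = (-2, 4.5), r² = 125/4 = 31.25.
The points at distance exactly r from the centre are Q, R — 2 points.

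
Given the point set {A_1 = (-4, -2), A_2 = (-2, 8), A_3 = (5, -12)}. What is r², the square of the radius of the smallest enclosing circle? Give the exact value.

Side lengths²: A_1A_2² = 104, A_1A_3² = 181, A_2A_3² = 449.
Since A_2A_3² = 449 ≥ 181 + 104 = 285, the angle opposite A_2A_3 is not acute, so the smallest enclosing circle has A_2A_3 as diameter.
Centre = midpoint of A_2A_3 = (1.5, -2), r² = 449/4 = 112.25.

112.25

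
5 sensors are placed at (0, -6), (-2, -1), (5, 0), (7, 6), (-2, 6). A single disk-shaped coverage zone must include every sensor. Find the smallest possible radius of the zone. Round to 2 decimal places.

7.04

By Welzl's lemma the MEC is supported by two points (diametrically opposite) or three points (on a circumcircle).
The minimum enclosing circle is determined by three boundary points: (0, -6), (7, 6), (-2, 6).
Their circumcentre is (2.5, 7/12) with r² = 7141/144.
The farthest remaining point (-2, -1) is at distance² 3277/144 ≤ 7141/144.
r = √(7141/144) ≈ 7.04.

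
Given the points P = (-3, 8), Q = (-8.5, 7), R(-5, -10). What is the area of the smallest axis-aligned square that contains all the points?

The bounding box has width 5.5 and height 18.
An axis-aligned square enclosing the set must have side ≥ max(width, height).
So the minimum side is max(5.5, 18) = 18.
Area = 18² = 324.

324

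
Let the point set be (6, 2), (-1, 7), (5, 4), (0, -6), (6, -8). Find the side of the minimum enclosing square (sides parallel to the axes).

15

The bounding box has width 7 and height 15.
An axis-aligned square enclosing the set must have side ≥ max(width, height).
So the minimum side is max(7, 15) = 15.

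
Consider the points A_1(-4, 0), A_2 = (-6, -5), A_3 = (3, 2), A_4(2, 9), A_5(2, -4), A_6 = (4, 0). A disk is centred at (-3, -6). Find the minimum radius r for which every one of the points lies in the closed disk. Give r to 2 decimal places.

The required radius is the distance from (-3, -6) to the farthest point.
Squared distances: 37, 10, 100, 250, 29, 85.
Maximum is 250, attained at A_4.
r = √250 ≈ 15.81.

15.81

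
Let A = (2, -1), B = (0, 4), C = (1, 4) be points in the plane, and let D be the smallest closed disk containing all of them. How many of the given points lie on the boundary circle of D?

2

Side lengths²: AB² = 29, AC² = 26, BC² = 1.
Since AB² = 29 ≥ 26 + 1 = 27, the angle opposite AB is not acute, so the smallest enclosing circle has AB as diameter.
Centre = midpoint of AB = (1, 1.5), r² = 29/4 = 7.25.
The points at distance exactly r from the centre are A, B — 2 points.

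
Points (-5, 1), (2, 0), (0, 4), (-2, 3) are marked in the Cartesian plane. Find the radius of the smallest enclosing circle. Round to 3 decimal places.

3.546

The minimum enclosing circle is determined by three boundary points: (-5, 1), (2, 0), (0, 4).
Their circumcentre is (-19/13, 10/13) with r² = 2125/169.
The farthest remaining point (-2, 3) is at distance² 890/169 ≤ 2125/169.
r = √(2125/169) ≈ 3.546.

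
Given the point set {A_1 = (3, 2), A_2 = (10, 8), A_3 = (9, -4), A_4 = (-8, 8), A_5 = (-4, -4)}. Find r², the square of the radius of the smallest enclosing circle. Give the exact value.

62785/576

The minimum enclosing circle is determined by three boundary points: A_2, A_3, A_4.
Their circumcentre is (1, 65/24) with r² = 62785/576.
The farthest remaining point A_5 is at distance² 40321/576 ≤ 62785/576.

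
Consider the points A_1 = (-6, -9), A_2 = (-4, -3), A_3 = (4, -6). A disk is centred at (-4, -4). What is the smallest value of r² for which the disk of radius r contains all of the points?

The required radius is the distance from (-4, -4) to the farthest point.
Squared distances: 29, 1, 68.
Maximum is 68, attained at A_3.

68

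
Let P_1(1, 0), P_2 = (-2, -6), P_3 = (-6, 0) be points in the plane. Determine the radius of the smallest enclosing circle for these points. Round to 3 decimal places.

Side lengths²: P_1P_2² = 45, P_1P_3² = 49, P_2P_3² = 52.
Since P_2P_3² = 52 < 49 + 45 = 94, the triangle is acute, so the smallest enclosing circle is the circumcircle.
Circumcentre = (-2.5, -2), r² = 16.25.
r = √(16.25) ≈ 4.031.

4.031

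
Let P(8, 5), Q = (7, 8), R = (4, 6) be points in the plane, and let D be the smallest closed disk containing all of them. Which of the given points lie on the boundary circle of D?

P, Q, R

Side lengths²: PQ² = 10, PR² = 17, QR² = 13.
Since PR² = 17 < 13 + 10 = 23, the triangle is acute, so the smallest enclosing circle is the circumcircle.
Circumcentre = (135/22, 133/22), r² = 1105/242.
The points at distance exactly r from the centre are P, Q, R — 3 points.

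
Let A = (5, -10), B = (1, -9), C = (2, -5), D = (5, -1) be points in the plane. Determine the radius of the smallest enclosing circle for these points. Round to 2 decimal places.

4.61

The minimum enclosing circle is determined by three boundary points: A, B, D.
Their circumcentre is (4, -5.5) with r² = 21.25.
The farthest remaining point C is at distance² 4.25 ≤ 21.25.
r = √(21.25) ≈ 4.61.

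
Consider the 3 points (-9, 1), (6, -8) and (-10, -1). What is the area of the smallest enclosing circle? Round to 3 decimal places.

240.964

Call the three points A, B, C in the order given.
Side lengths²: AB² = 306, AC² = 5, BC² = 305.
Since AB² = 306 < 305 + 5 = 310, the triangle is acute, so the smallest enclosing circle is the circumcircle.
Circumcentre = (-45/26, -101/26), r² = 25925/338.
Area = π·r² = π·25925/338 ≈ 240.964.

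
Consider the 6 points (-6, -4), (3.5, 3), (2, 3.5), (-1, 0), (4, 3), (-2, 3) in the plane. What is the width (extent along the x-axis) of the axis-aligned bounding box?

10

max x = 4, min x = -6, so width = 10.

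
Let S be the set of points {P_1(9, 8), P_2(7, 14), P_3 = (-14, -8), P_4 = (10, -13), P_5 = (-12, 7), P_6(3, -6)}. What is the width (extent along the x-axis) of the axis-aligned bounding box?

24

max x = 10, min x = -14, so width = 24.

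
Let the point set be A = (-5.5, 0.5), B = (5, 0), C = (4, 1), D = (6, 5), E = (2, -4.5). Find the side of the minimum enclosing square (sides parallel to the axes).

11.5

The bounding box has width 11.5 and height 9.5.
An axis-aligned square enclosing the set must have side ≥ max(width, height).
So the minimum side is max(11.5, 9.5) = 11.5.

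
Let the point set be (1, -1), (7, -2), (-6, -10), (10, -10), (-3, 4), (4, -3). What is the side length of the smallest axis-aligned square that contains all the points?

16

The bounding box has width 16 and height 14.
An axis-aligned square enclosing the set must have side ≥ max(width, height).
So the minimum side is max(16, 14) = 16.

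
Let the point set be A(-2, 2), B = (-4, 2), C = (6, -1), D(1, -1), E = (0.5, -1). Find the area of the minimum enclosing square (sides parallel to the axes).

The bounding box has width 10 and height 3.
An axis-aligned square enclosing the set must have side ≥ max(width, height).
So the minimum side is max(10, 3) = 10.
Area = 10² = 100.

100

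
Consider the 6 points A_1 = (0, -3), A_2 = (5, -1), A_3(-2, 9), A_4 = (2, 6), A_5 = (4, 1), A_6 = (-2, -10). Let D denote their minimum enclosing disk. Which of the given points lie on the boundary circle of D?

The minimum enclosing circle of a finite set is fixed by two of the points (as a diameter) or three (as a circumcircle).
The farthest pair is A_3–A_6 with squared distance 361. The circle on this segment as diameter has centre (-2, -0.5) and r² = 361/4 = 90.25.
Check A_1: distance² to centre = 10.25 ≤ 90.25, so it lies inside.
All remaining points lie in this disk, and no smaller disk contains both endpoints, so this is the minimum enclosing circle.
The points at distance exactly r from the centre are A_3, A_6 — 2 points.

A_3, A_6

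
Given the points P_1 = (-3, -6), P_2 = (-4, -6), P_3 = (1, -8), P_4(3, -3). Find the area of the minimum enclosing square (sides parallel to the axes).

49

The bounding box has width 7 and height 5.
An axis-aligned square enclosing the set must have side ≥ max(width, height).
So the minimum side is max(7, 5) = 7.
Area = 7² = 49.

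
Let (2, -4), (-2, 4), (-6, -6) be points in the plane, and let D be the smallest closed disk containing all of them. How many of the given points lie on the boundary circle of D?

3

Call the three points A, B, C in the order given.
Side lengths²: AB² = 80, AC² = 68, BC² = 116.
Since BC² = 116 < 80 + 68 = 148, the triangle is acute, so the smallest enclosing circle is the circumcircle.
Circumcentre = (-26/9, -13/9), r² = 2465/81.
The points at distance exactly r from the centre are (2, -4), (-2, 4), (-6, -6) — 3 points.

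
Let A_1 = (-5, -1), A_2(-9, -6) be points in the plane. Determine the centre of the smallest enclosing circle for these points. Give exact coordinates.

The smallest circle enclosing two points has them as diameter endpoints.
Centre = midpoint = (-7, -3.5); r² = |A_1A_2|²/4 = 41/4 = 10.25.
Centre = (-7, -3.5).

(-7, -3.5)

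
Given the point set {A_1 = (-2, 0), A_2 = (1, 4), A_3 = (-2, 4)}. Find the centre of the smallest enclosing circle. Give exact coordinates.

Side lengths²: A_1A_2² = 25, A_1A_3² = 16, A_2A_3² = 9.
Since A_1A_2² = 25 ≥ 16 + 9 = 25, the angle opposite A_1A_2 is not acute, so the smallest enclosing circle has A_1A_2 as diameter.
Centre = midpoint of A_1A_2 = (-0.5, 2), r² = 25/4 = 6.25.
Centre = (-0.5, 2).

(-0.5, 2)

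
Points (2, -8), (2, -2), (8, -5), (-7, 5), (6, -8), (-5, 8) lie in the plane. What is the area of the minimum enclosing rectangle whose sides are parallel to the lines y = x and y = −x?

In coordinates u = x + y, v = x − y the rectangle is axis-aligned; the map (x,y)→(u,v) scales areas by 2.
u-values: -6, 0, 3, -2, -2, 3; range = 3 − (-6) = 9.
v-values: 10, 4, 13, -12, 14, -13; range = 14 − (-13) = 27.
Area = (9 × 27) / 2 = 121.5.

121.5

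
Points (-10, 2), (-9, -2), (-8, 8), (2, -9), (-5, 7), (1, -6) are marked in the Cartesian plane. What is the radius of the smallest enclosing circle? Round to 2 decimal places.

9.86

The minimum enclosing circle of a finite set is fixed by two of the points (as a diameter) or three (as a circumcircle).
The farthest pair is (-8, 8)–(2, -9) with squared distance 389. The circle on this segment as diameter has centre (-3, -0.5) and r² = 389/4 = 97.25.
Check (-10, 2): distance² to centre = 55.25 ≤ 97.25, so it lies inside.
All remaining points lie in this disk, and no smaller disk contains both endpoints, so this is the minimum enclosing circle.
r = √(97.25) ≈ 9.86.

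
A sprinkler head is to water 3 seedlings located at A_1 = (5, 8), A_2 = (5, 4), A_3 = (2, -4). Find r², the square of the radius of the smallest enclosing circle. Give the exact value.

Side lengths²: A_1A_2² = 16, A_1A_3² = 153, A_2A_3² = 73.
Since A_1A_3² = 153 ≥ 73 + 16 = 89, the angle opposite A_1A_3 is not acute, so the smallest enclosing circle has A_1A_3 as diameter.
Centre = midpoint of A_1A_3 = (3.5, 2), r² = 153/4 = 38.25.

38.25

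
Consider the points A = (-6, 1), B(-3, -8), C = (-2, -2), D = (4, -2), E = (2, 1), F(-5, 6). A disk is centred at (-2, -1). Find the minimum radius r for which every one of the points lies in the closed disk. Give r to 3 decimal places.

7.616

The required radius is the distance from (-2, -1) to the farthest point.
Squared distances: 20, 50, 1, 37, 20, 58.
Maximum is 58, attained at F.
r = √58 ≈ 7.616.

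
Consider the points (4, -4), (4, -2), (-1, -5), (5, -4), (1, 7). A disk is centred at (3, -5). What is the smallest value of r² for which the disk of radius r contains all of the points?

148

The required radius is the distance from (3, -5) to the farthest point.
Squared distances: 2, 10, 16, 5, 148.
Maximum is 148, attained at (1, 7).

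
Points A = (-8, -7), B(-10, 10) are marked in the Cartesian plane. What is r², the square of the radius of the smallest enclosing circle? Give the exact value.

73.25

The smallest circle enclosing two points has them as diameter endpoints.
Centre = midpoint = (-9, 1.5); r² = |AB|²/4 = 293/4 = 73.25.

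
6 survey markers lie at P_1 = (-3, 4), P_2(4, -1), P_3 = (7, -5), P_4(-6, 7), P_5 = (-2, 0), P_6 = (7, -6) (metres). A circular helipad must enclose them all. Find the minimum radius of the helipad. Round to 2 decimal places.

The minimum enclosing circle of a finite set is fixed by two of the points (as a diameter) or three (as a circumcircle).
The farthest pair is P_4–P_6 with squared distance 338. The circle on this segment as diameter has centre (0.5, 0.5) and r² = 338/4 = 84.5.
Check P_1: distance² to centre = 24.5 ≤ 84.5, so it lies inside.
All remaining points lie in this disk, and no smaller disk contains both endpoints, so this is the minimum enclosing circle.
r = √(84.5) ≈ 9.19.

9.19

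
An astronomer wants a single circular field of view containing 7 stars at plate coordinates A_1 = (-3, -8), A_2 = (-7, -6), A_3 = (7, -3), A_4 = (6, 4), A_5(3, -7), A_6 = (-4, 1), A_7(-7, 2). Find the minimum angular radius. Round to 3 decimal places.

8.201

The minimum enclosing circle of a finite set is fixed by two of the points (as a diameter) or three (as a circumcircle).
The farthest pair is A_2–A_4 with squared distance 269. The circle on this segment as diameter has centre (-0.5, -1) and r² = 269/4 = 67.25.
Check A_1: distance² to centre = 55.25 ≤ 67.25, so it lies inside.
All remaining points lie in this disk, and no smaller disk contains both endpoints, so this is the minimum enclosing circle.
r = √(67.25) ≈ 8.201.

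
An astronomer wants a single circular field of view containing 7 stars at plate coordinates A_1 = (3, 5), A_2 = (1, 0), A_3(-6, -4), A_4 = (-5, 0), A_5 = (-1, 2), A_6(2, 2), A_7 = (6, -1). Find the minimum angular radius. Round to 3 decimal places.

A smallest enclosing disk is always determined by at most three of the input points on its boundary.
The minimum enclosing circle is determined by three boundary points: A_1, A_3, A_7.
Their circumcentre is (-0.5, -0.5) with r² = 42.5.
The farthest remaining point A_4 is at distance² 20.5 ≤ 42.5.
r = √(42.5) ≈ 6.519.

6.519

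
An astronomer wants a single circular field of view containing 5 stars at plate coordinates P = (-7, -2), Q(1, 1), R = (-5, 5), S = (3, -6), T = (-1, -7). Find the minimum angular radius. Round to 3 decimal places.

6.801

By Welzl's lemma the MEC is supported by two points (diametrically opposite) or three points (on a circumcircle).
The farthest pair is R–S with squared distance 185. The circle on this segment as diameter has centre (-1, -0.5) and r² = 185/4 = 46.25.
Check P: distance² to centre = 38.25 ≤ 46.25, so it lies inside.
All remaining points lie in this disk, and no smaller disk contains both endpoints, so this is the minimum enclosing circle.
r = √(46.25) ≈ 6.801.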